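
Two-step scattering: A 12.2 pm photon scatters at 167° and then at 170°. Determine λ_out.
21.8062 pm

Apply Compton shift twice:

First scattering at θ₁ = 167°:
Δλ₁ = λ_C(1 - cos(167°))
Δλ₁ = 2.4263 × 1.9744
Δλ₁ = 4.7904 pm

After first scattering:
λ₁ = 12.2 + 4.7904 = 16.9904 pm

Second scattering at θ₂ = 170°:
Δλ₂ = λ_C(1 - cos(170°))
Δλ₂ = 2.4263 × 1.9848
Δλ₂ = 4.8158 pm

Final wavelength:
λ₂ = 16.9904 + 4.8158 = 21.8062 pm

Total shift: Δλ_total = 4.7904 + 4.8158 = 9.6062 pm

(Intermediate values are shown rounded; full precision is carried through to the final answer.)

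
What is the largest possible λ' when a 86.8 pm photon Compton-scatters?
91.6526 pm (at θ = 180°)

The Compton shift is Δλ = λ_C(1 − cos θ).

Since cos θ ranges from −1 to 1, the factor (1 − cos θ) ranges from 0 to 2; the maximum shift occurs at θ = 180° (backscattering):
Δλ_max = 2λ_C = 2 × 2.4263 pm = 4.8526 pm

Maximum scattered wavelength:
λ'_max = λ₀ + Δλ_max = 86.8 + 4.8526 = 91.6526 pm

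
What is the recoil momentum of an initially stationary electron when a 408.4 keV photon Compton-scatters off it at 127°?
2.8626e-22 kg·m/s

The electron is initially at rest, so by conservation of momentum:
p⃗_e = p⃗₀ − p⃗'  (incident photon momentum minus scattered photon momentum)

Photon momentum magnitudes (p = h/λ = E/c):
λ₀ = hc/E₀ = 3.0359 pm → p₀ = h/λ₀ = 2.1826e-22 kg·m/s
Δλ = λ_C(1 − cos 127°) = 3.8865 pm
λ' = 6.9224 pm → p' = h/λ' = 9.5720e-23 kg·m/s

The scattered photon makes angle θ = 127° with the incident direction, so by the law of cosines:
|p⃗_e|² = p₀² + p'² − 2p₀p'cos θ
|p⃗_e|² = (2.1826e-22)² + (9.5720e-23)² − 2·2.1826e-22·9.5720e-23·cos(127°)
|p⃗_e| = 2.8626e-22 kg·m/s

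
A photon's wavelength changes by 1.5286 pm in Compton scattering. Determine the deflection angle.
68.29°

From the Compton formula Δλ = λ_C(1 - cos θ), we can solve for θ:

cos θ = 1 - Δλ/λ_C

Given:
- Δλ = 1.5286 pm
- λ_C = h/(m_e·c) ≈ 2.42631024 pm

cos θ = 1 - 1.5286/2.42631024
cos θ = 1 - 0.630010
cos θ = 0.369990

θ = arccos(0.369990)
θ = 68.29°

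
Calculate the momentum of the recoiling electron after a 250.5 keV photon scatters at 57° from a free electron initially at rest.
1.1807e-22 kg·m/s

The electron is initially at rest, so by conservation of momentum:
p⃗_e = p⃗₀ − p⃗'  (incident photon momentum minus scattered photon momentum)

Photon momentum magnitudes (p = h/λ = E/c):
λ₀ = hc/E₀ = 4.9495 pm → p₀ = h/λ₀ = 1.3387e-22 kg·m/s
Δλ = λ_C(1 − cos 57°) = 1.1048 pm
λ' = 6.0543 pm → p' = h/λ' = 1.0944e-22 kg·m/s

The scattered photon makes angle θ = 57° with the incident direction, so by the law of cosines:
|p⃗_e|² = p₀² + p'² − 2p₀p'cos θ
|p⃗_e|² = (1.3387e-22)² + (1.0944e-22)² − 2·1.3387e-22·1.0944e-22·cos(57°)
|p⃗_e| = 1.1807e-22 kg·m/s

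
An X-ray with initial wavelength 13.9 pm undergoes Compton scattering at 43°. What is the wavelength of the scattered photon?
14.5518 pm

Using the Compton scattering formula:
λ' = λ + Δλ = λ + λ_C(1 - cos θ)

Given:
- Initial wavelength λ = 13.9 pm
- Scattering angle θ = 43°
- Compton wavelength λ_C ≈ 2.4263 pm

Calculate the shift:
Δλ = 2.4263 × (1 - cos(43°))
Δλ = 2.4263 × 0.2686
Δλ = 0.6518 pm

Final wavelength:
λ' = 13.9 + 0.6518 = 14.5518 pm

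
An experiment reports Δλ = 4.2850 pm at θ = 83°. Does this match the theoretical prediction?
No, inconsistent

Calculate the expected shift for θ = 83°:

Δλ_expected = λ_C(1 - cos(83°))
Δλ_expected = 2.4263 × (1 - cos(83°))
Δλ_expected = 2.4263 × 0.8781
Δλ_expected = 2.1306 pm

Given shift: 4.2850 pm
Expected shift: 2.1306 pm
Difference: 2.1544 pm

The values do not match. The given shift corresponds to θ ≈ 140.0°, not 83°.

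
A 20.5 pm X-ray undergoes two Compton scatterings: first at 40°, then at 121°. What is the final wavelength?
24.7436 pm

Apply Compton shift twice:

First scattering at θ₁ = 40°:
Δλ₁ = λ_C(1 - cos(40°))
Δλ₁ = 2.4263 × 0.2340
Δλ₁ = 0.5676 pm

After first scattering:
λ₁ = 20.5 + 0.5676 = 21.0676 pm

Second scattering at θ₂ = 121°:
Δλ₂ = λ_C(1 - cos(121°))
Δλ₂ = 2.4263 × 1.5150
Δλ₂ = 3.6760 pm

Final wavelength:
λ₂ = 21.0676 + 3.6760 = 24.7436 pm

Total shift: Δλ_total = 0.5676 + 3.6760 = 4.2436 pm

(Intermediate values are shown rounded; full precision is carried through to the final answer.)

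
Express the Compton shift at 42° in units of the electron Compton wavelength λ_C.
0.2569 λ_C

The Compton shift formula is:
Δλ = λ_C(1 - cos θ)

Dividing both sides by λ_C:
Δλ/λ_C = 1 - cos θ

For θ = 42°:
Δλ/λ_C = 1 - cos(42°)
Δλ/λ_C = 1 - 0.7431
Δλ/λ_C = 0.2569

This means the shift is 0.2569 × λ_C = 0.6232 pm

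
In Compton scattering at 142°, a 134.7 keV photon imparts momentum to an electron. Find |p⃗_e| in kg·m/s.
1.1457e-22 kg·m/s

The electron is initially at rest, so by conservation of momentum:
p⃗_e = p⃗₀ − p⃗'  (incident photon momentum minus scattered photon momentum)

Photon momentum magnitudes (p = h/λ = E/c):
λ₀ = hc/E₀ = 9.2045 pm → p₀ = h/λ₀ = 7.1988e-23 kg·m/s
Δλ = λ_C(1 − cos 142°) = 4.3383 pm
λ' = 13.5427 pm → p' = h/λ' = 4.8927e-23 kg·m/s

The scattered photon makes angle θ = 142° with the incident direction, so by the law of cosines:
|p⃗_e|² = p₀² + p'² − 2p₀p'cos θ
|p⃗_e|² = (7.1988e-23)² + (4.8927e-23)² − 2·7.1988e-23·4.8927e-23·cos(142°)
|p⃗_e| = 1.1457e-22 kg·m/s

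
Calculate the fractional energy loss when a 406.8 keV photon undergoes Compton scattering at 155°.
0.6028 (or 60.28%)

Calculate initial and final photon energies:

Initial: E₀ = 406.8 keV → λ₀ = 3.0478 pm
Compton shift: Δλ = 4.6253 pm
Final wavelength: λ' = 7.6731 pm
Final energy: E' = 161.5832 keV

Fractional energy loss:
(E₀ - E')/E₀ = (406.8000 - 161.5832)/406.8000
= 245.2168/406.8000
= 0.6028
= 60.28%

(Intermediate values are shown rounded; full precision is carried through to the final answer.)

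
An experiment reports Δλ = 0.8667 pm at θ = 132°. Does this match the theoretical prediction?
No, inconsistent

Calculate the expected shift for θ = 132°:

Δλ_expected = λ_C(1 - cos(132°))
Δλ_expected = 2.4263 × (1 - cos(132°))
Δλ_expected = 2.4263 × 1.6691
Δλ_expected = 4.0498 pm

Given shift: 0.8667 pm
Expected shift: 4.0498 pm
Difference: 3.1831 pm

The values do not match. The given shift corresponds to θ ≈ 50.0°, not 132°.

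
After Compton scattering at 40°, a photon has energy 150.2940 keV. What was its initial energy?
161.4000 keV

Convert final energy to wavelength (hc ≈ 1239.842 keV·pm):
λ' = hc/E' = 1239.842 / 150.2940 = 8.2494 pm

Calculate the Compton shift:
Δλ = λ_C(1 - cos(40°))
Δλ = 2.4263 × (1 - cos(40°))
Δλ = 0.5676 pm

Initial wavelength:
λ = λ' - Δλ = 8.2494 - 0.5676 = 7.6818 pm

Initial energy:
E = hc/λ = 1239.842 / 7.6818 = 161.4000 keV

(Intermediate values are shown rounded; full precision is carried through to the final answer.)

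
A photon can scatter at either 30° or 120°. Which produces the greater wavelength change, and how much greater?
120° produces the larger shift by a factor of 11.196

Calculate both shifts using Δλ = λ_C(1 - cos θ):

For θ₁ = 30°:
Δλ₁ = 2.4263 × (1 - cos(30°))
Δλ₁ = 2.4263 × 0.1340
Δλ₁ = 0.3251 pm

For θ₂ = 120°:
Δλ₂ = 2.4263 × (1 - cos(120°))
Δλ₂ = 2.4263 × 1.5000
Δλ₂ = 3.6395 pm

The 120° angle produces the larger shift.
Ratio: 3.6395/0.3251 = 11.196

(Intermediate values are shown rounded; full precision is carried through to the final answer.)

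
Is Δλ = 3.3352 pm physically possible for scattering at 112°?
Yes, consistent

Calculate the expected shift for θ = 112°:

Δλ_expected = λ_C(1 - cos(112°))
Δλ_expected = 2.4263 × (1 - cos(112°))
Δλ_expected = 2.4263 × 1.3746
Δλ_expected = 3.3352 pm

Given shift: 3.3352 pm
Expected shift: 3.3352 pm
Difference: 0.0000 pm

The values match. This is consistent with Compton scattering at the stated angle.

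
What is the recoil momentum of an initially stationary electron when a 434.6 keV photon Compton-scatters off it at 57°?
1.9904e-22 kg·m/s

The electron is initially at rest, so by conservation of momentum:
p⃗_e = p⃗₀ − p⃗'  (incident photon momentum minus scattered photon momentum)

Photon momentum magnitudes (p = h/λ = E/c):
λ₀ = hc/E₀ = 2.8528 pm → p₀ = h/λ₀ = 2.3226e-22 kg·m/s
Δλ = λ_C(1 − cos 57°) = 1.1048 pm
λ' = 3.9577 pm → p' = h/λ' = 1.6742e-22 kg·m/s

The scattered photon makes angle θ = 57° with the incident direction, so by the law of cosines:
|p⃗_e|² = p₀² + p'² − 2p₀p'cos θ
|p⃗_e|² = (2.3226e-22)² + (1.6742e-22)² − 2·2.3226e-22·1.6742e-22·cos(57°)
|p⃗_e| = 1.9904e-22 kg·m/s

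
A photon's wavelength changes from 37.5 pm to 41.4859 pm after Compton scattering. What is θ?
130.00°

First find the wavelength shift:
Δλ = λ' - λ = 41.4859 - 37.5 = 3.9859 pm

Using Δλ = λ_C(1 - cos θ), with λ_C = h/(m_e·c) ≈ 2.42631024 pm:
cos θ = 1 - Δλ/λ_C
cos θ = 1 - 3.9859/2.42631024
cos θ = -0.642783

θ = arccos(-0.642783)
θ = 130.00°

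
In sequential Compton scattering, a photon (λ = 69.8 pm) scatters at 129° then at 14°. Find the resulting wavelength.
73.8253 pm

Apply Compton shift twice:

First scattering at θ₁ = 129°:
Δλ₁ = λ_C(1 - cos(129°))
Δλ₁ = 2.4263 × 1.6293
Δλ₁ = 3.9532 pm

After first scattering:
λ₁ = 69.8 + 3.9532 = 73.7532 pm

Second scattering at θ₂ = 14°:
Δλ₂ = λ_C(1 - cos(14°))
Δλ₂ = 2.4263 × 0.0297
Δλ₂ = 0.0721 pm

Final wavelength:
λ₂ = 73.7532 + 0.0721 = 73.8253 pm

Total shift: Δλ_total = 3.9532 + 0.0721 = 4.0253 pm

(Intermediate values are shown rounded; full precision is carried through to the final answer.)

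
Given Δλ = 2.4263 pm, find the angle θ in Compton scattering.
90.00°

From the Compton formula Δλ = λ_C(1 - cos θ), we can solve for θ:

cos θ = 1 - Δλ/λ_C

Given:
- Δλ = 2.4263 pm
- λ_C = h/(m_e·c) ≈ 2.42631024 pm

cos θ = 1 - 2.4263/2.42631024
cos θ = 1 - 0.999996
cos θ = 0.000004

θ = arccos(0.000004)
θ = 90.00°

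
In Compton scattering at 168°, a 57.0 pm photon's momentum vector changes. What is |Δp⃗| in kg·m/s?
2.2224e-23 kg·m/s

Photon momentum magnitude is p = h/λ.

Initial momentum:
p₀ = h/λ = 6.6261e-34/5.7000e-11 = 1.1625e-23 kg·m/s

After scattering:
λ' = λ + Δλ = 57.0 + 4.7996 = 61.7996 pm
p' = h/λ' = 6.6261e-34/6.1800e-11 = 1.0722e-23 kg·m/s

Momentum is a vector; the scattered photon's direction makes angle θ = 168° with the incident direction. The magnitude of the vector change Δp⃗ = p⃗₀ − p⃗' is found from the law of cosines:
|Δp⃗|² = p₀² + p'² − 2p₀p'cos θ
|Δp⃗|² = (1.1625e-23)² + (1.0722e-23)² − 2·1.1625e-23·1.0722e-23·cos(168°)
|Δp⃗| = 2.2224e-23 kg·m/s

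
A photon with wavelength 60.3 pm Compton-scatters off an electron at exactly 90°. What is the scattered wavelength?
62.7263 pm

Using the Compton formula: λ' = λ + λ_C(1 − cos θ)

For θ = 90°, cos θ = 0 (exact) = 0.0000, so:
1 − cos 90° = 1 − (0) = 1.0000

Δλ = λ_C × 1.0000 = 2.4263 × 1.0000 = 2.4263 pm

λ' = 60.3 + 2.4263 = 62.7263 pm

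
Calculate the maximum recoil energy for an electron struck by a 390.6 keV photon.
236.1376 keV

Maximum energy transfer occurs at θ = 180° (backscattering).

Initial photon: E₀ = 390.6 keV → λ₀ = 3.1742 pm

Maximum Compton shift (at 180°):
Δλ_max = 2λ_C = 2 × 2.4263 = 4.8526 pm

Final wavelength:
λ' = 3.1742 + 4.8526 = 8.0268 pm

Minimum photon energy (maximum energy to electron):
E'_min = hc/λ' = 154.4624 keV

Maximum electron kinetic energy:
K_max = E₀ - E'_min = 390.6000 - 154.4624 = 236.1376 keV

(Intermediate values are shown rounded; full precision is carried through to the final answer.)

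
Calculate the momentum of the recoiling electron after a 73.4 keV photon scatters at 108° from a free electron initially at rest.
5.8562e-23 kg·m/s

The electron is initially at rest, so by conservation of momentum:
p⃗_e = p⃗₀ − p⃗'  (incident photon momentum minus scattered photon momentum)

Photon momentum magnitudes (p = h/λ = E/c):
λ₀ = hc/E₀ = 16.8916 pm → p₀ = h/λ₀ = 3.9227e-23 kg·m/s
Δλ = λ_C(1 − cos 108°) = 3.1761 pm
λ' = 20.0677 pm → p' = h/λ' = 3.3019e-23 kg·m/s

The scattered photon makes angle θ = 108° with the incident direction, so by the law of cosines:
|p⃗_e|² = p₀² + p'² − 2p₀p'cos θ
|p⃗_e|² = (3.9227e-23)² + (3.3019e-23)² − 2·3.9227e-23·3.3019e-23·cos(108°)
|p⃗_e| = 5.8562e-23 kg·m/s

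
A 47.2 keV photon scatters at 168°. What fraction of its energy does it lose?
0.1545 (or 15.45%)

Calculate initial and final photon energies:

Initial: E₀ = 47.2 keV → λ₀ = 26.2678 pm
Compton shift: Δλ = 4.7996 pm
Final wavelength: λ' = 31.0674 pm
Final energy: E' = 39.9081 keV

Fractional energy loss:
(E₀ - E')/E₀ = (47.2000 - 39.9081)/47.2000
= 7.2919/47.2000
= 0.1545
= 15.45%

(Intermediate values are shown rounded; full precision is carried through to the final answer.)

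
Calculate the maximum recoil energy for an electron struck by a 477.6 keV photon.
311.1471 keV

Maximum energy transfer occurs at θ = 180° (backscattering).

Initial photon: E₀ = 477.6 keV → λ₀ = 2.5960 pm

Maximum Compton shift (at 180°):
Δλ_max = 2λ_C = 2 × 2.4263 = 4.8526 pm

Final wavelength:
λ' = 2.5960 + 4.8526 = 7.4486 pm

Minimum photon energy (maximum energy to electron):
E'_min = hc/λ' = 166.4529 keV

Maximum electron kinetic energy:
K_max = E₀ - E'_min = 477.6000 - 166.4529 = 311.1471 keV

(Intermediate values are shown rounded; full precision is carried through to the final answer.)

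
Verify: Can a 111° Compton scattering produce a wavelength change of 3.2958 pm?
Yes, consistent

Calculate the expected shift for θ = 111°:

Δλ_expected = λ_C(1 - cos(111°))
Δλ_expected = 2.4263 × (1 - cos(111°))
Δλ_expected = 2.4263 × 1.3584
Δλ_expected = 3.2958 pm

Given shift: 3.2958 pm
Expected shift: 3.2958 pm
Difference: 0.0000 pm

The values match. This is consistent with Compton scattering at the stated angle.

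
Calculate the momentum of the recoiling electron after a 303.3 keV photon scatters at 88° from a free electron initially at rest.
1.8902e-22 kg·m/s

The electron is initially at rest, so by conservation of momentum:
p⃗_e = p⃗₀ − p⃗'  (incident photon momentum minus scattered photon momentum)

Photon momentum magnitudes (p = h/λ = E/c):
λ₀ = hc/E₀ = 4.0878 pm → p₀ = h/λ₀ = 1.6209e-22 kg·m/s
Δλ = λ_C(1 − cos 88°) = 2.3416 pm
λ' = 6.4295 pm → p' = h/λ' = 1.0306e-22 kg·m/s

The scattered photon makes angle θ = 88° with the incident direction, so by the law of cosines:
|p⃗_e|² = p₀² + p'² − 2p₀p'cos θ
|p⃗_e|² = (1.6209e-22)² + (1.0306e-22)² − 2·1.6209e-22·1.0306e-22·cos(88°)
|p⃗_e| = 1.8902e-22 kg·m/s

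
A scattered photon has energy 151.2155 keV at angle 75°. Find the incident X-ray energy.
193.7000 keV

Convert final energy to wavelength (hc ≈ 1239.842 keV·pm):
λ' = hc/E' = 1239.842 / 151.2155 = 8.1992 pm

Calculate the Compton shift:
Δλ = λ_C(1 - cos(75°))
Δλ = 2.4263 × (1 - cos(75°))
Δλ = 1.7983 pm

Initial wavelength:
λ = λ' - Δλ = 8.1992 - 1.7983 = 6.4008 pm

Initial energy:
E = hc/λ = 1239.842 / 6.4008 = 193.7000 keV

(Intermediate values are shown rounded; full precision is carried through to the final answer.)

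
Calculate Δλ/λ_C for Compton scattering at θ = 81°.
0.8436 λ_C

The Compton shift formula is:
Δλ = λ_C(1 - cos θ)

Dividing both sides by λ_C:
Δλ/λ_C = 1 - cos θ

For θ = 81°:
Δλ/λ_C = 1 - cos(81°)
Δλ/λ_C = 1 - 0.1564
Δλ/λ_C = 0.8436

This means the shift is 0.8436 × λ_C = 2.0468 pm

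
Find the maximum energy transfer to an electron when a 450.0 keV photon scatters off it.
287.0307 keV

Maximum energy transfer occurs at θ = 180° (backscattering).

Initial photon: E₀ = 450.0 keV → λ₀ = 2.7552 pm

Maximum Compton shift (at 180°):
Δλ_max = 2λ_C = 2 × 2.4263 = 4.8526 pm

Final wavelength:
λ' = 2.7552 + 4.8526 = 7.6078 pm

Minimum photon energy (maximum energy to electron):
E'_min = hc/λ' = 162.9693 keV

Maximum electron kinetic energy:
K_max = E₀ - E'_min = 450.0000 - 162.9693 = 287.0307 keV

(Intermediate values are shown rounded; full precision is carried through to the final answer.)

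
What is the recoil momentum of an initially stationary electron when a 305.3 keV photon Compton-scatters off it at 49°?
1.2635e-22 kg·m/s

The electron is initially at rest, so by conservation of momentum:
p⃗_e = p⃗₀ − p⃗'  (incident photon momentum minus scattered photon momentum)

Photon momentum magnitudes (p = h/λ = E/c):
λ₀ = hc/E₀ = 4.0611 pm → p₀ = h/λ₀ = 1.6316e-22 kg·m/s
Δλ = λ_C(1 − cos 49°) = 0.8345 pm
λ' = 4.8956 pm → p' = h/λ' = 1.3535e-22 kg·m/s

The scattered photon makes angle θ = 49° with the incident direction, so by the law of cosines:
|p⃗_e|² = p₀² + p'² − 2p₀p'cos θ
|p⃗_e|² = (1.6316e-22)² + (1.3535e-22)² − 2·1.6316e-22·1.3535e-22·cos(49°)
|p⃗_e| = 1.2635e-22 kg·m/s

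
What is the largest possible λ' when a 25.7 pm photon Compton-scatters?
30.5526 pm (at θ = 180°)

The Compton shift is Δλ = λ_C(1 − cos θ).

Since cos θ ranges from −1 to 1, the factor (1 − cos θ) ranges from 0 to 2; the maximum shift occurs at θ = 180° (backscattering):
Δλ_max = 2λ_C = 2 × 2.4263 pm = 4.8526 pm

Maximum scattered wavelength:
λ'_max = λ₀ + Δλ_max = 25.7 + 4.8526 = 30.5526 pm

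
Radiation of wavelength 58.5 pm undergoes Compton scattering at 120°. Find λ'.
62.1395 pm

Using the Compton formula: λ' = λ + λ_C(1 − cos θ)

For θ = 120°, cos θ = -1/2 (exact) = -0.5000, so:
1 − cos 120° = 1 − (-1/2) = 1.5000

Δλ = λ_C × 1.5000 = 2.4263 × 1.5000 = 3.6395 pm

λ' = 58.5 + 3.6395 = 62.1395 pm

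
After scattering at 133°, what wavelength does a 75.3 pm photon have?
79.3810 pm

Using the Compton scattering formula:
λ' = λ + Δλ = λ + λ_C(1 - cos θ)

Given:
- Initial wavelength λ = 75.3 pm
- Scattering angle θ = 133°
- Compton wavelength λ_C ≈ 2.4263 pm

Calculate the shift:
Δλ = 2.4263 × (1 - cos(133°))
Δλ = 2.4263 × 1.6820
Δλ = 4.0810 pm

Final wavelength:
λ' = 75.3 + 4.0810 = 79.3810 pm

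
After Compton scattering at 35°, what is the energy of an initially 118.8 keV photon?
114.0066 keV

First convert energy to wavelength:
λ = hc/E, with hc ≈ 1239.842 keV·pm (i.e. 1239.842 eV·nm)

For E = 118.8 keV = 118800 eV:
λ = 1239.842 keV·pm / 118.8 keV
λ = 10.4364 pm

Calculate the Compton shift:
Δλ = λ_C(1 - cos(35°)) = 2.4263 × 0.1808
Δλ = 0.4388 pm

Final wavelength:
λ' = 10.4364 + 0.4388 = 10.8752 pm

Final energy:
E' = hc/λ' = 1239.842 / 10.8752 = 114.0066 keV

(Intermediate values are shown rounded; full precision is carried through to the final answer.)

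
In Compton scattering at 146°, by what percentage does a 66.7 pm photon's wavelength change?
6.6534%

Calculate the Compton shift:
Δλ = λ_C(1 - cos(146°))
Δλ = 2.4263 × (1 - cos(146°))
Δλ = 2.4263 × 1.8290
Δλ = 4.4378 pm

Percentage change:
(Δλ/λ₀) × 100 = (4.4378/66.7) × 100
= 6.6534%

(Intermediate values are shown rounded; full precision is carried through to the final answer.)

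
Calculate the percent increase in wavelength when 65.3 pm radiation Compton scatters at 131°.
6.1533%

Calculate the Compton shift:
Δλ = λ_C(1 - cos(131°))
Δλ = 2.4263 × (1 - cos(131°))
Δλ = 2.4263 × 1.6561
Δλ = 4.0181 pm

Percentage change:
(Δλ/λ₀) × 100 = (4.0181/65.3) × 100
= 6.1533%

(Intermediate values are shown rounded; full precision is carried through to the final answer.)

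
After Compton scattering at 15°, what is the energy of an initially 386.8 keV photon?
377.0743 keV

First convert energy to wavelength:
λ = hc/E, with hc ≈ 1239.842 keV·pm (i.e. 1239.842 eV·nm)

For E = 386.8 keV = 386800 eV:
λ = 1239.842 keV·pm / 386.8 keV
λ = 3.2054 pm

Calculate the Compton shift:
Δλ = λ_C(1 - cos(15°)) = 2.4263 × 0.0341
Δλ = 0.0827 pm

Final wavelength:
λ' = 3.2054 + 0.0827 = 3.2881 pm

Final energy:
E' = hc/λ' = 1239.842 / 3.2881 = 377.0743 keV

(Intermediate values are shown rounded; full precision is carried through to the final answer.)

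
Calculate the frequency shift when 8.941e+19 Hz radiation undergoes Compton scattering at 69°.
2.835e+19 Hz (decrease)

Convert frequency to wavelength (c = 299792458 m/s):
λ₀ = c/f₀ = 299792458/8.941e+19 = 3.3530081e-12 m = 3.3530 pm

Calculate Compton shift:
Δλ = λ_C(1 - cos(69°)) = 1.5568 pm

Final wavelength:
λ' = λ₀ + Δλ = 3.3530 + 1.5568 = 4.9098 pm

Final frequency:
f' = c/λ' = 299792458/4.9098066e-12 = 6.1059933e+19 Hz

Frequency shift (decrease):
Δf = f₀ - f' = 8.941e+19 - 6.1059933e+19 = 2.835e+19 Hz

(Intermediate values are shown rounded; full precision is carried through to the final answer.)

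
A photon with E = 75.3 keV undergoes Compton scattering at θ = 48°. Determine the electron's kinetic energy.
3.5007 keV

By energy conservation: K_e = E_initial - E_final

First find the scattered photon energy:
Initial wavelength: λ = hc/E = 16.4654 pm
Compton shift: Δλ = λ_C(1 - cos(48°)) = 0.8028 pm
Final wavelength: λ' = 16.4654 + 0.8028 = 17.2682 pm
Final photon energy: E' = hc/λ' = 71.7993 keV

Electron kinetic energy:
K_e = E - E' = 75.3000 - 71.7993 = 3.5007 keV

(Intermediate values are shown rounded; full precision is carried through to the final answer.)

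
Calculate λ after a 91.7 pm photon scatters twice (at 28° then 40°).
92.5517 pm

Apply Compton shift twice:

First scattering at θ₁ = 28°:
Δλ₁ = λ_C(1 - cos(28°))
Δλ₁ = 2.4263 × 0.1171
Δλ₁ = 0.2840 pm

After first scattering:
λ₁ = 91.7 + 0.2840 = 91.9840 pm

Second scattering at θ₂ = 40°:
Δλ₂ = λ_C(1 - cos(40°))
Δλ₂ = 2.4263 × 0.2340
Δλ₂ = 0.5676 pm

Final wavelength:
λ₂ = 91.9840 + 0.5676 = 92.5517 pm

Total shift: Δλ_total = 0.2840 + 0.5676 = 0.8517 pm

(Intermediate values are shown rounded; full precision is carried through to the final answer.)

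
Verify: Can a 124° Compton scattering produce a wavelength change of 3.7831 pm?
Yes, consistent

Calculate the expected shift for θ = 124°:

Δλ_expected = λ_C(1 - cos(124°))
Δλ_expected = 2.4263 × (1 - cos(124°))
Δλ_expected = 2.4263 × 1.5592
Δλ_expected = 3.7831 pm

Given shift: 3.7831 pm
Expected shift: 3.7831 pm
Difference: 0.0000 pm

The values match. This is consistent with Compton scattering at the stated angle.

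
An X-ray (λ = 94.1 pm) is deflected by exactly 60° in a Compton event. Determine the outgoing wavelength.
95.3132 pm

Using the Compton formula: λ' = λ + λ_C(1 − cos θ)

For θ = 60°, cos θ = 1/2 (exact) = 0.5000, so:
1 − cos 60° = 1 − (1/2) = 0.5000

Δλ = λ_C × 0.5000 = 2.4263 × 0.5000 = 1.2132 pm

λ' = 94.1 + 1.2132 = 95.3132 pm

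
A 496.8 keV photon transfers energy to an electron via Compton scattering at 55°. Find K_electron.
145.5990 keV

By energy conservation: K_e = E_initial - E_final

First find the scattered photon energy:
Initial wavelength: λ = hc/E = 2.4957 pm
Compton shift: Δλ = λ_C(1 - cos(55°)) = 1.0346 pm
Final wavelength: λ' = 2.4957 + 1.0346 = 3.5303 pm
Final photon energy: E' = hc/λ' = 351.2010 keV

Electron kinetic energy:
K_e = E - E' = 496.8000 - 351.2010 = 145.5990 keV

(Intermediate values are shown rounded; full precision is carried through to the final answer.)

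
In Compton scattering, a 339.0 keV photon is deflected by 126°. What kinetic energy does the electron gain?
173.9037 keV

By energy conservation: K_e = E_initial - E_final

First find the scattered photon energy:
Initial wavelength: λ = hc/E = 3.6574 pm
Compton shift: Δλ = λ_C(1 - cos(126°)) = 3.8525 pm
Final wavelength: λ' = 3.6574 + 3.8525 = 7.5098 pm
Final photon energy: E' = hc/λ' = 165.0963 keV

Electron kinetic energy:
K_e = E - E' = 339.0000 - 165.0963 = 173.9037 keV

(Intermediate values are shown rounded; full precision is carried through to the final answer.)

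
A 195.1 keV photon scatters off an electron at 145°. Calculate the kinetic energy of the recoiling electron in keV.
79.9665 keV

By energy conservation: K_e = E_initial - E_final

First find the scattered photon energy:
Initial wavelength: λ = hc/E = 6.3549 pm
Compton shift: Δλ = λ_C(1 - cos(145°)) = 4.4138 pm
Final wavelength: λ' = 6.3549 + 4.4138 = 10.7687 pm
Final photon energy: E' = hc/λ' = 115.1335 keV

Electron kinetic energy:
K_e = E - E' = 195.1000 - 115.1335 = 79.9665 keV

(Intermediate values are shown rounded; full precision is carried through to the final answer.)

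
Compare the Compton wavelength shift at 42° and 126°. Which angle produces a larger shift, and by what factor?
126° produces the larger shift by a factor of 6.182

Calculate both shifts using Δλ = λ_C(1 - cos θ):

For θ₁ = 42°:
Δλ₁ = 2.4263 × (1 - cos(42°))
Δλ₁ = 2.4263 × 0.2569
Δλ₁ = 0.6232 pm

For θ₂ = 126°:
Δλ₂ = 2.4263 × (1 - cos(126°))
Δλ₂ = 2.4263 × 1.5878
Δλ₂ = 3.8525 pm

The 126° angle produces the larger shift.
Ratio: 3.8525/0.6232 = 6.182

(Intermediate values are shown rounded; full precision is carried through to the final answer.)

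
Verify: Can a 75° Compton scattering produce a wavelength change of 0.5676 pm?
No, inconsistent

Calculate the expected shift for θ = 75°:

Δλ_expected = λ_C(1 - cos(75°))
Δλ_expected = 2.4263 × (1 - cos(75°))
Δλ_expected = 2.4263 × 0.7412
Δλ_expected = 1.7983 pm

Given shift: 0.5676 pm
Expected shift: 1.7983 pm
Difference: 1.2307 pm

The values do not match. The given shift corresponds to θ ≈ 40.0°, not 75°.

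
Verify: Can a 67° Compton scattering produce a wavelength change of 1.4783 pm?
Yes, consistent

Calculate the expected shift for θ = 67°:

Δλ_expected = λ_C(1 - cos(67°))
Δλ_expected = 2.4263 × (1 - cos(67°))
Δλ_expected = 2.4263 × 0.6093
Δλ_expected = 1.4783 pm

Given shift: 1.4783 pm
Expected shift: 1.4783 pm
Difference: 0.0000 pm

The values match. This is consistent with Compton scattering at the stated angle.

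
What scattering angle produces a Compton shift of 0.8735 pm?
50.21°

From the Compton formula Δλ = λ_C(1 - cos θ), we can solve for θ:

cos θ = 1 - Δλ/λ_C

Given:
- Δλ = 0.8735 pm
- λ_C = h/(m_e·c) ≈ 2.42631024 pm

cos θ = 1 - 0.8735/2.42631024
cos θ = 1 - 0.360012
cos θ = 0.639988

θ = arccos(0.639988)
θ = 50.21°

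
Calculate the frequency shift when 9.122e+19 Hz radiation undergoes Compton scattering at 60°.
2.459e+19 Hz (decrease)

Convert frequency to wavelength (c = 299792458 m/s):
λ₀ = c/f₀ = 299792458/9.122e+19 = 3.2864773e-12 m = 3.2865 pm

Calculate Compton shift:
Δλ = λ_C(1 - cos(60°)) = 1.2132 pm

Final wavelength:
λ' = λ₀ + Δλ = 3.2865 + 1.2132 = 4.4996 pm

Final frequency:
f' = c/λ' = 299792458/4.4996324e-12 = 6.6625989e+19 Hz

Frequency shift (decrease):
Δf = f₀ - f' = 9.122e+19 - 6.6625989e+19 = 2.459e+19 Hz

(Intermediate values are shown rounded; full precision is carried through to the final answer.)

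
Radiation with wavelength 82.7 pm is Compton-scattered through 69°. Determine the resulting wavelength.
84.2568 pm

Using the Compton scattering formula:
λ' = λ + Δλ = λ + λ_C(1 - cos θ)

Given:
- Initial wavelength λ = 82.7 pm
- Scattering angle θ = 69°
- Compton wavelength λ_C ≈ 2.4263 pm

Calculate the shift:
Δλ = 2.4263 × (1 - cos(69°))
Δλ = 2.4263 × 0.6416
Δλ = 1.5568 pm

Final wavelength:
λ' = 82.7 + 1.5568 = 84.2568 pm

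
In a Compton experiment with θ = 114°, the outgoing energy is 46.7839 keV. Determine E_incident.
53.7000 keV

Convert final energy to wavelength (hc ≈ 1239.842 keV·pm):
λ' = hc/E' = 1239.842 / 46.7839 = 26.5015 pm

Calculate the Compton shift:
Δλ = λ_C(1 - cos(114°))
Δλ = 2.4263 × (1 - cos(114°))
Δλ = 3.4132 pm

Initial wavelength:
λ = λ' - Δλ = 26.5015 - 3.4132 = 23.0883 pm

Initial energy:
E = hc/λ = 1239.842 / 23.0883 = 53.7000 keV

(Intermediate values are shown rounded; full precision is carried through to the final answer.)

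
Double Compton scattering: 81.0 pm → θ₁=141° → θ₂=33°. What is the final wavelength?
85.7033 pm

Apply Compton shift twice:

First scattering at θ₁ = 141°:
Δλ₁ = λ_C(1 - cos(141°))
Δλ₁ = 2.4263 × 1.7771
Δλ₁ = 4.3119 pm

After first scattering:
λ₁ = 81.0 + 4.3119 = 85.3119 pm

Second scattering at θ₂ = 33°:
Δλ₂ = λ_C(1 - cos(33°))
Δλ₂ = 2.4263 × 0.1613
Δλ₂ = 0.3914 pm

Final wavelength:
λ₂ = 85.3119 + 0.3914 = 85.7033 pm

Total shift: Δλ_total = 4.3119 + 0.3914 = 4.7033 pm

(Intermediate values are shown rounded; full precision is carried through to the final answer.)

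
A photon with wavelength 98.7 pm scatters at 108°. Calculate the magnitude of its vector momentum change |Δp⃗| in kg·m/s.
1.0694e-23 kg·m/s

Photon momentum magnitude is p = h/λ.

Initial momentum:
p₀ = h/λ = 6.6261e-34/9.8700e-11 = 6.7133e-24 kg·m/s

After scattering:
λ' = λ + Δλ = 98.7 + 3.1761 = 101.8761 pm
p' = h/λ' = 6.6261e-34/1.0188e-10 = 6.5040e-24 kg·m/s

Momentum is a vector; the scattered photon's direction makes angle θ = 108° with the incident direction. The magnitude of the vector change Δp⃗ = p⃗₀ − p⃗' is found from the law of cosines:
|Δp⃗|² = p₀² + p'² − 2p₀p'cos θ
|Δp⃗|² = (6.7133e-24)² + (6.5040e-24)² − 2·6.7133e-24·6.5040e-24·cos(108°)
|Δp⃗| = 1.0694e-23 kg·m/s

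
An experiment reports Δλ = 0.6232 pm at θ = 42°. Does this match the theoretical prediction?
Yes, consistent

Calculate the expected shift for θ = 42°:

Δλ_expected = λ_C(1 - cos(42°))
Δλ_expected = 2.4263 × (1 - cos(42°))
Δλ_expected = 2.4263 × 0.2569
Δλ_expected = 0.6232 pm

Given shift: 0.6232 pm
Expected shift: 0.6232 pm
Difference: 0.0000 pm

The values match. This is consistent with Compton scattering at the stated angle.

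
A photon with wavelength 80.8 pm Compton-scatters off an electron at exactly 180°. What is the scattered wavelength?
85.6526 pm

Using the Compton formula: λ' = λ + λ_C(1 − cos θ)

For θ = 180°, cos θ = -1 (exact) = -1.0000, so:
1 − cos 180° = 1 − (-1) = 2.0000

Δλ = λ_C × 2.0000 = 2.4263 × 2.0000 = 4.8526 pm

λ' = 80.8 + 4.8526 = 85.6526 pm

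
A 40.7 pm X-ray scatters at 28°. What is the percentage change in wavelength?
0.6978%

Calculate the Compton shift:
Δλ = λ_C(1 - cos(28°))
Δλ = 2.4263 × (1 - cos(28°))
Δλ = 2.4263 × 0.1171
Δλ = 0.2840 pm

Percentage change:
(Δλ/λ₀) × 100 = (0.2840/40.7) × 100
= 0.6978%

(Intermediate values are shown rounded; full precision is carried through to the final answer.)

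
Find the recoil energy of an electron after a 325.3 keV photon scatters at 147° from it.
175.4261 keV

By energy conservation: K_e = E_initial - E_final

First find the scattered photon energy:
Initial wavelength: λ = hc/E = 3.8114 pm
Compton shift: Δλ = λ_C(1 - cos(147°)) = 4.4612 pm
Final wavelength: λ' = 3.8114 + 4.4612 = 8.2726 pm
Final photon energy: E' = hc/λ' = 149.8739 keV

Electron kinetic energy:
K_e = E - E' = 325.3000 - 149.8739 = 175.4261 keV

(Intermediate values are shown rounded; full precision is carried through to the final answer.)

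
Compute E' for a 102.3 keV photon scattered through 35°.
98.7256 keV

First convert energy to wavelength:
λ = hc/E, with hc ≈ 1239.842 keV·pm (i.e. 1239.842 eV·nm)

For E = 102.3 keV = 102300 eV:
λ = 1239.842 keV·pm / 102.3 keV
λ = 12.1197 pm

Calculate the Compton shift:
Δλ = λ_C(1 - cos(35°)) = 2.4263 × 0.1808
Δλ = 0.4388 pm

Final wavelength:
λ' = 12.1197 + 0.4388 = 12.5585 pm

Final energy:
E' = hc/λ' = 1239.842 / 12.5585 = 98.7256 keV

(Intermediate values are shown rounded; full precision is carried through to the final answer.)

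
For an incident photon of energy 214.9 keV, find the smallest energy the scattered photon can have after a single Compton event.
116.7238 keV (at θ = 180°)

The scattered photon has minimum energy when its wavelength is maximum, i.e., when the Compton shift Δλ = λ_C(1 − cos θ) is maximum. This occurs at θ = 180° (backscattering), giving Δλ_max = 2λ_C = 4.8526 pm.

Initial wavelength: λ₀ = hc/E₀ = 5.7694 pm
Maximum final wavelength: λ'_max = λ₀ + 2λ_C = 5.7694 + 4.8526 = 10.6220 pm
Minimum final energy: E'_min = hc/λ'_max = 116.7238 keV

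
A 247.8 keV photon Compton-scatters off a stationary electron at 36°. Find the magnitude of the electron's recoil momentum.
7.9102e-23 kg·m/s

The electron is initially at rest, so by conservation of momentum:
p⃗_e = p⃗₀ − p⃗'  (incident photon momentum minus scattered photon momentum)

Photon momentum magnitudes (p = h/λ = E/c):
λ₀ = hc/E₀ = 5.0034 pm → p₀ = h/λ₀ = 1.3243e-22 kg·m/s
Δλ = λ_C(1 − cos 36°) = 0.4634 pm
λ' = 5.4668 pm → p' = h/λ' = 1.2121e-22 kg·m/s

The scattered photon makes angle θ = 36° with the incident direction, so by the law of cosines:
|p⃗_e|² = p₀² + p'² − 2p₀p'cos θ
|p⃗_e|² = (1.3243e-22)² + (1.2121e-22)² − 2·1.3243e-22·1.2121e-22·cos(36°)
|p⃗_e| = 7.9102e-23 kg·m/s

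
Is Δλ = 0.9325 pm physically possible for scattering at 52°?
Yes, consistent

Calculate the expected shift for θ = 52°:

Δλ_expected = λ_C(1 - cos(52°))
Δλ_expected = 2.4263 × (1 - cos(52°))
Δλ_expected = 2.4263 × 0.3843
Δλ_expected = 0.9325 pm

Given shift: 0.9325 pm
Expected shift: 0.9325 pm
Difference: 0.0000 pm

The values match. This is consistent with Compton scattering at the stated angle.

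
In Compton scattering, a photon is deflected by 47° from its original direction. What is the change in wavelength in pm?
0.7716 pm

Using the Compton scattering formula:
Δλ = λ_C(1 - cos θ)

where λ_C = h/(m_e·c) ≈ 2.4263 pm is the Compton wavelength of an electron.

For θ = 47°:
cos(47°) = 0.6820
1 - cos(47°) = 0.3180

Δλ = 2.4263 × 0.3180
Δλ = 0.7716 pm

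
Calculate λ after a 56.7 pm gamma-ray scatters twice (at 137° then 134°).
65.0126 pm

Apply Compton shift twice:

First scattering at θ₁ = 137°:
Δλ₁ = λ_C(1 - cos(137°))
Δλ₁ = 2.4263 × 1.7314
Δλ₁ = 4.2008 pm

After first scattering:
λ₁ = 56.7 + 4.2008 = 60.9008 pm

Second scattering at θ₂ = 134°:
Δλ₂ = λ_C(1 - cos(134°))
Δλ₂ = 2.4263 × 1.6947
Δλ₂ = 4.1118 pm

Final wavelength:
λ₂ = 60.9008 + 4.1118 = 65.0126 pm

Total shift: Δλ_total = 4.2008 + 4.1118 = 8.3126 pm

(Intermediate values are shown rounded; full precision is carried through to the final answer.)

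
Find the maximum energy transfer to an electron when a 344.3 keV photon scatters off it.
197.6369 keV

Maximum energy transfer occurs at θ = 180° (backscattering).

Initial photon: E₀ = 344.3 keV → λ₀ = 3.6011 pm

Maximum Compton shift (at 180°):
Δλ_max = 2λ_C = 2 × 2.4263 = 4.8526 pm

Final wavelength:
λ' = 3.6011 + 4.8526 = 8.4537 pm

Minimum photon energy (maximum energy to electron):
E'_min = hc/λ' = 146.6631 keV

Maximum electron kinetic energy:
K_max = E₀ - E'_min = 344.3000 - 146.6631 = 197.6369 keV

(Intermediate values are shown rounded; full precision is carried through to the final answer.)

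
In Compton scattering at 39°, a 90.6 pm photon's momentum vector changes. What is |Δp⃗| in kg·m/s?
4.8683e-24 kg·m/s

Photon momentum magnitude is p = h/λ.

Initial momentum:
p₀ = h/λ = 6.6261e-34/9.0600e-11 = 7.3135e-24 kg·m/s

After scattering:
λ' = λ + Δλ = 90.6 + 0.5407 = 91.1407 pm
p' = h/λ' = 6.6261e-34/9.1141e-11 = 7.2702e-24 kg·m/s

Momentum is a vector; the scattered photon's direction makes angle θ = 39° with the incident direction. The magnitude of the vector change Δp⃗ = p⃗₀ − p⃗' is found from the law of cosines:
|Δp⃗|² = p₀² + p'² − 2p₀p'cos θ
|Δp⃗|² = (7.3135e-24)² + (7.2702e-24)² − 2·7.3135e-24·7.2702e-24·cos(39°)
|Δp⃗| = 4.8683e-24 kg·m/s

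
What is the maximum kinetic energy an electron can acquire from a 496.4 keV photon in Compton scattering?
327.7206 keV

Maximum energy transfer occurs at θ = 180° (backscattering).

Initial photon: E₀ = 496.4 keV → λ₀ = 2.4977 pm

Maximum Compton shift (at 180°):
Δλ_max = 2λ_C = 2 × 2.4263 = 4.8526 pm

Final wavelength:
λ' = 2.4977 + 4.8526 = 7.3503 pm

Minimum photon energy (maximum energy to electron):
E'_min = hc/λ' = 168.6794 keV

Maximum electron kinetic energy:
K_max = E₀ - E'_min = 496.4000 - 168.6794 = 327.7206 keV

(Intermediate values are shown rounded; full precision is carried through to the final answer.)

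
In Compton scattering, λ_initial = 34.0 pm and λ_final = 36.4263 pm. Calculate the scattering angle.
90.00°

First find the wavelength shift:
Δλ = λ' - λ = 36.4263 - 34.0 = 2.4263 pm

Using Δλ = λ_C(1 - cos θ), with λ_C = h/(m_e·c) ≈ 2.42631024 pm:
cos θ = 1 - Δλ/λ_C
cos θ = 1 - 2.4263/2.42631024
cos θ = 0.000004

θ = arccos(0.000004)
θ = 90.00°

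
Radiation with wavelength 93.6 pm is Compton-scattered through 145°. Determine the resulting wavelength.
98.0138 pm

Using the Compton scattering formula:
λ' = λ + Δλ = λ + λ_C(1 - cos θ)

Given:
- Initial wavelength λ = 93.6 pm
- Scattering angle θ = 145°
- Compton wavelength λ_C ≈ 2.4263 pm

Calculate the shift:
Δλ = 2.4263 × (1 - cos(145°))
Δλ = 2.4263 × 1.8192
Δλ = 4.4138 pm

Final wavelength:
λ' = 93.6 + 4.4138 = 98.0138 pm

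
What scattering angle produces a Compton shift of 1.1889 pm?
59.34°

From the Compton formula Δλ = λ_C(1 - cos θ), we can solve for θ:

cos θ = 1 - Δλ/λ_C

Given:
- Δλ = 1.1889 pm
- λ_C = h/(m_e·c) ≈ 2.42631024 pm

cos θ = 1 - 1.1889/2.42631024
cos θ = 1 - 0.490003
cos θ = 0.509997

θ = arccos(0.509997)
θ = 59.34°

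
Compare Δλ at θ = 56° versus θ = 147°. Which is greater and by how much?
147° produces the larger shift by a factor of 4.171

Calculate both shifts using Δλ = λ_C(1 - cos θ):

For θ₁ = 56°:
Δλ₁ = 2.4263 × (1 - cos(56°))
Δλ₁ = 2.4263 × 0.4408
Δλ₁ = 1.0695 pm

For θ₂ = 147°:
Δλ₂ = 2.4263 × (1 - cos(147°))
Δλ₂ = 2.4263 × 1.8387
Δλ₂ = 4.4612 pm

The 147° angle produces the larger shift.
Ratio: 4.4612/1.0695 = 4.171

(Intermediate values are shown rounded; full precision is carried through to the final answer.)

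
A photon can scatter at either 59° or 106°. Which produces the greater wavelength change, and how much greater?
106° produces the larger shift by a factor of 2.630

Calculate both shifts using Δλ = λ_C(1 - cos θ):

For θ₁ = 59°:
Δλ₁ = 2.4263 × (1 - cos(59°))
Δλ₁ = 2.4263 × 0.4850
Δλ₁ = 1.1767 pm

For θ₂ = 106°:
Δλ₂ = 2.4263 × (1 - cos(106°))
Δλ₂ = 2.4263 × 1.2756
Δλ₂ = 3.0951 pm

The 106° angle produces the larger shift.
Ratio: 3.0951/1.1767 = 2.630

(Intermediate values are shown rounded; full precision is carried through to the final answer.)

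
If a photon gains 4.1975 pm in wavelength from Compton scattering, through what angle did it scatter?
136.89°

From the Compton formula Δλ = λ_C(1 - cos θ), we can solve for θ:

cos θ = 1 - Δλ/λ_C

Given:
- Δλ = 4.1975 pm
- λ_C = h/(m_e·c) ≈ 2.42631024 pm

cos θ = 1 - 4.1975/2.42631024
cos θ = 1 - 1.729993
cos θ = -0.729993

θ = arccos(-0.729993)
θ = 136.89°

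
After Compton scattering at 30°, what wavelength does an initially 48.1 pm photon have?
48.4251 pm

Using the Compton formula: λ' = λ + λ_C(1 − cos θ)

For θ = 30°, cos θ = √3/2 (exact) ≈ 0.8660, so:
1 − cos 30° = 1 − (√3/2) ≈ 0.1340

Δλ = λ_C × 0.1340 = 2.4263 × 0.1340 = 0.3251 pm

λ' = 48.1 + 0.3251 = 48.4251 pm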